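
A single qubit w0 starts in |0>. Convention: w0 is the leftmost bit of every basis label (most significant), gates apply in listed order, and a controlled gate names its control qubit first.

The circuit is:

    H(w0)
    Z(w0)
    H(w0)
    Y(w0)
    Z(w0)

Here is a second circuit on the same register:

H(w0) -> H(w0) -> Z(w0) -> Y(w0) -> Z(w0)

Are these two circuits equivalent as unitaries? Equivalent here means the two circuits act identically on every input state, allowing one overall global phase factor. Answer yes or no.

No: there is an input state on which the two circuits produce genuinely different outputs (not merely differing by a phase).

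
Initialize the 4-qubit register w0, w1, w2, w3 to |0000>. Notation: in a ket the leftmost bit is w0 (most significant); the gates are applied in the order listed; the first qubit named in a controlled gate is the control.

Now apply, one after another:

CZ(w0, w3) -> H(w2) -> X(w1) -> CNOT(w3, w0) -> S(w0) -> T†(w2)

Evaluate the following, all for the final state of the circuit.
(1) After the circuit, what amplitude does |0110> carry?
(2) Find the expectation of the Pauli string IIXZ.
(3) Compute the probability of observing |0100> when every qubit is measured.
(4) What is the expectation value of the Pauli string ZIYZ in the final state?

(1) |0110> carries amplitude -sqrt(2)*exp(3*I*pi/4)/2 in the final state.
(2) In the final state, IIXZ has expectation sqrt(2)/2.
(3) The probability of measuring |0100> is 1/2.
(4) In the final state, ZIYZ has expectation -sqrt(2)/2.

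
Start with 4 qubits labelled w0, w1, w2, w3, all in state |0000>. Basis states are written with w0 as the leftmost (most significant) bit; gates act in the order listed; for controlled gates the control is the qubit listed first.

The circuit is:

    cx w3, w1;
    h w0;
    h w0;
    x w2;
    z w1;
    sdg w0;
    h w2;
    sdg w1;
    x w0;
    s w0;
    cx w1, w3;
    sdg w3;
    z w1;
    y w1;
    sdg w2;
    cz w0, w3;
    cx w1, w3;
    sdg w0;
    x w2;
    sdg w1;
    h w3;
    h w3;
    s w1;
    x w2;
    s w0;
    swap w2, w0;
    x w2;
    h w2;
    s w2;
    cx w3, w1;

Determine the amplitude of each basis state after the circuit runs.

The final amplitudes are -1/2 on |0001>, -I/2 on |0011>, -I/2 on |1001>, 1/2 on |1011>, and 0 on every other basis state. Key observation: steps 18-25 multiply out to the identity, so the circuit reduces to the remaining gates.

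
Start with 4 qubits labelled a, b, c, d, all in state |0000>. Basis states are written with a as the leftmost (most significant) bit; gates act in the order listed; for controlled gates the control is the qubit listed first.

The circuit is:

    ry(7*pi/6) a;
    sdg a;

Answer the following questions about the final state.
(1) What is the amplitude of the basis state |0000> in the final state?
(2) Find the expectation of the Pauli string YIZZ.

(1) |0000> carries amplitude -sqrt(6)/4 + sqrt(2)/4 in the final state.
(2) The expectation value of YIZZ is 1/2.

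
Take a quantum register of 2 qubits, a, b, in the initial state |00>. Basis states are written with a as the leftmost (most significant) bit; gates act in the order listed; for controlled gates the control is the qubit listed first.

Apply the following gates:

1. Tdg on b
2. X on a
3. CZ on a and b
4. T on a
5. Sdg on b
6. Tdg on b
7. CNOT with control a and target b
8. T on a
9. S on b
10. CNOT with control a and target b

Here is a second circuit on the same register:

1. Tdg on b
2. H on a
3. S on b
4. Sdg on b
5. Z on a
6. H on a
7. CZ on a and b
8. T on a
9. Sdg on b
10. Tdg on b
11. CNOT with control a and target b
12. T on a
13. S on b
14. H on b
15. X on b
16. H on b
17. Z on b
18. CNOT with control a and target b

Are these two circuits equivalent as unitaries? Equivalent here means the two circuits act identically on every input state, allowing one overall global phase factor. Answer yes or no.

Yes — the two circuits implement the same unitary up to a global phase.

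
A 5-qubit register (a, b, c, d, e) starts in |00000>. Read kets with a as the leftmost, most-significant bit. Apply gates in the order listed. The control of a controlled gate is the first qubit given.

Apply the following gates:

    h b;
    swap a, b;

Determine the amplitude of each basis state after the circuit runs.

After the circuit, the state carries amplitude sqrt(2)/2 on |00000>, sqrt(2)/2 on |10000>, and 0 on every other basis state.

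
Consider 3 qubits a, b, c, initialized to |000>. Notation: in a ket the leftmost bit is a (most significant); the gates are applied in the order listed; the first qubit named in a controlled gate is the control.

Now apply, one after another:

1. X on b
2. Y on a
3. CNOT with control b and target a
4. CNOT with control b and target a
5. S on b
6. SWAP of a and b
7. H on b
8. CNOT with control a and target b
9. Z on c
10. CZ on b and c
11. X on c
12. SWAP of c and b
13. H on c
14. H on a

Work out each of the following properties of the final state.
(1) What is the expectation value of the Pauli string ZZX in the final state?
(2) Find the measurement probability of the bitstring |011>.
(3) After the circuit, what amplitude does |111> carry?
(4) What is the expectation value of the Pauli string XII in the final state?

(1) The observable ZZX averages to 0. Key observation: the block from step 3 through step 4 cancels to the identity and can be dropped.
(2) Outcome |011> occurs with probability 1/2.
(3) The amplitude on |111> is -sqrt(2)/2.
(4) In the final state, XII has expectation -1.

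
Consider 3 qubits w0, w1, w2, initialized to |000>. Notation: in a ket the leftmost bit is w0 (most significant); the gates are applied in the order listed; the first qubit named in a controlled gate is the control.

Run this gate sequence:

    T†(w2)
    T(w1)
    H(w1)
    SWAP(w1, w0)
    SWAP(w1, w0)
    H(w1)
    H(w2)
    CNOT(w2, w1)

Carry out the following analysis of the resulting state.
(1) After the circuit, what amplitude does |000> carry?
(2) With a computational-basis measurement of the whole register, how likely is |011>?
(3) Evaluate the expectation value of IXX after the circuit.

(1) |000> carries amplitude sqrt(2)/2 in the final state. Key observation: steps 3-6 multiply out to the identity, so the circuit reduces to the remaining gates.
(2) Outcome |011> occurs with probability 1/2.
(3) The observable IXX averages to 1.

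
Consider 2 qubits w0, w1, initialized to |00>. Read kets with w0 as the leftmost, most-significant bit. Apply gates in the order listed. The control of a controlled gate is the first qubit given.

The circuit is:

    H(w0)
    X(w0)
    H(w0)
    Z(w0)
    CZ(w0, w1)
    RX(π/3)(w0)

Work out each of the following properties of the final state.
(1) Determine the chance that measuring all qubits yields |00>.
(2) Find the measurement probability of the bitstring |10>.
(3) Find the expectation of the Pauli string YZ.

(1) Outcome |00> occurs with probability 3/4. Key observation: gates 1-4 undo each other exactly, leaving only the rest of the circuit to track.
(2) The probability of measuring |10> is 1/4.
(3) The observable YZ averages to -sqrt(3)/2.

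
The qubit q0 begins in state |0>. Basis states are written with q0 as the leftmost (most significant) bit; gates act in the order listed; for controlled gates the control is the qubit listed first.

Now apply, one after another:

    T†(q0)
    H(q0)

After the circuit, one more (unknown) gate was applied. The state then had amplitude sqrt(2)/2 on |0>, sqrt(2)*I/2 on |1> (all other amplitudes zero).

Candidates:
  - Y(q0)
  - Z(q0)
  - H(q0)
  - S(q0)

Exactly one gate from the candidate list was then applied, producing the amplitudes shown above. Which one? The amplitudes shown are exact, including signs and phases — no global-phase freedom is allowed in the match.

The applied gate was S(q0).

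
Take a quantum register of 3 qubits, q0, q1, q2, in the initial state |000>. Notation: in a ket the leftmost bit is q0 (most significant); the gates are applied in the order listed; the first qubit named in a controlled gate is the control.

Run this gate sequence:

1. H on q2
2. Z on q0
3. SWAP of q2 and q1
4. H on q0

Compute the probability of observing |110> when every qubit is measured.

Outcome |110> occurs with probability 1/4.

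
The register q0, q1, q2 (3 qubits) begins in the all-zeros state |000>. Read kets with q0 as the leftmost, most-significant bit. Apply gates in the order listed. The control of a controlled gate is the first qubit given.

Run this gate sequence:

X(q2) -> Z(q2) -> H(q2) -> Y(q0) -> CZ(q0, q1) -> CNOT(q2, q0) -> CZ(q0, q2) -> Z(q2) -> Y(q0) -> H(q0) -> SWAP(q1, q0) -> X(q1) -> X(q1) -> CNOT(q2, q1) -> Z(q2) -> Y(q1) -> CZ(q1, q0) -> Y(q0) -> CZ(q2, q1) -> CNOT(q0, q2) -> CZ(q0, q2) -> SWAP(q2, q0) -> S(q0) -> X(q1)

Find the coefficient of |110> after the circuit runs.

|110> carries amplitude 0 in the final state.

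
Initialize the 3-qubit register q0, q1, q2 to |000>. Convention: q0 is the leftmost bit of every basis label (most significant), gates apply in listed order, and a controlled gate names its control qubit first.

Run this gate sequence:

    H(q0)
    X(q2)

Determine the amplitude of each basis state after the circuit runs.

The resulting statevector has amplitude sqrt(2)/2 on |001>, sqrt(2)/2 on |101>, and 0 on every other basis state.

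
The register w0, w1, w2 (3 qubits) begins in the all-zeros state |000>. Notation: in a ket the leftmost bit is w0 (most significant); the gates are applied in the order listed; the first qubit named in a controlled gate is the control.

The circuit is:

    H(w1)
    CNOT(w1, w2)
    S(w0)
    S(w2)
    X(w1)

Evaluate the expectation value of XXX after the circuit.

The expectation value of XXX is 0.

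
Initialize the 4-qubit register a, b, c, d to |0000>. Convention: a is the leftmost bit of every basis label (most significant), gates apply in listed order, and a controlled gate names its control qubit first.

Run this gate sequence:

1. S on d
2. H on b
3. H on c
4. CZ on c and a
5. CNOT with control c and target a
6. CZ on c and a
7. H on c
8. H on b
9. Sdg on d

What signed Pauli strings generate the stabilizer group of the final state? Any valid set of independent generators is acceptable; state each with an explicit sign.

The stabilizer group can be generated by -XIZI, +ZIXI, +IZII, +IIIZ, among other valid generating sets.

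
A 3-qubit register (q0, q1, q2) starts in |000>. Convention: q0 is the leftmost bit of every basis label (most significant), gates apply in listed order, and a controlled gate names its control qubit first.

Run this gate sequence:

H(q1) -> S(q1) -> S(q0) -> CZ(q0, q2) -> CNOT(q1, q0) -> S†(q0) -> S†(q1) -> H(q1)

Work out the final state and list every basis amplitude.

After the circuit, the state carries amplitude 1/2 on |000>, 0 on |001>, 1/2 on |010>, 0 on |011>, -I/2 on |100>, 0 on |101>, I/2 on |110>, 0 on |111>.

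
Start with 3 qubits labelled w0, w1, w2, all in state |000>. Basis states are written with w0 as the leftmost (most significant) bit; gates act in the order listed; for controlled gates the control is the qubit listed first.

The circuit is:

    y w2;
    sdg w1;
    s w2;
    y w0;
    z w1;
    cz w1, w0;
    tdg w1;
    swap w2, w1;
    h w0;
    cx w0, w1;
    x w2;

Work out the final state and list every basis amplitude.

The resulting statevector has amplitude -sqrt(2)*I/2 on |011>, sqrt(2)*I/2 on |101>, and 0 on every other basis state.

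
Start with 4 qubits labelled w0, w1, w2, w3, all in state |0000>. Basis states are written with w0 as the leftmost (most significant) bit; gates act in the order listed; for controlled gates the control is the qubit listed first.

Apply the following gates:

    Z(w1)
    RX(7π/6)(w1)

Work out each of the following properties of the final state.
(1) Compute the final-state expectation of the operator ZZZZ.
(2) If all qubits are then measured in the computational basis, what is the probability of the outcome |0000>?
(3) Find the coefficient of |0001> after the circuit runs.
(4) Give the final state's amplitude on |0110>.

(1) In the final state, ZZZZ has expectation -sqrt(3)/2.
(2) The probability of measuring |0000> is 1/2 - sqrt(3)/4.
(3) The amplitude on |0001> is 0.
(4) |0110> carries amplitude 0 in the final state.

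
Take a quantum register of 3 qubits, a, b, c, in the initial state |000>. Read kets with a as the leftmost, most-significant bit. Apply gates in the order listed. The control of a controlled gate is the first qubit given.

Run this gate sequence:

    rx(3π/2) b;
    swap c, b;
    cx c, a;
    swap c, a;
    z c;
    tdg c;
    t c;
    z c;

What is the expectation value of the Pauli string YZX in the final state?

The observable YZX averages to 1.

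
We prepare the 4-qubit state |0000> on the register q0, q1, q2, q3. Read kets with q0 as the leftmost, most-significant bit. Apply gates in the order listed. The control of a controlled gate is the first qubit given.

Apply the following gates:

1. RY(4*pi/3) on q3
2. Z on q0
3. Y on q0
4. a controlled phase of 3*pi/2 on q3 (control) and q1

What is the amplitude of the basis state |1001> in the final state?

The amplitude on |1001> is sqrt(3)*I/2.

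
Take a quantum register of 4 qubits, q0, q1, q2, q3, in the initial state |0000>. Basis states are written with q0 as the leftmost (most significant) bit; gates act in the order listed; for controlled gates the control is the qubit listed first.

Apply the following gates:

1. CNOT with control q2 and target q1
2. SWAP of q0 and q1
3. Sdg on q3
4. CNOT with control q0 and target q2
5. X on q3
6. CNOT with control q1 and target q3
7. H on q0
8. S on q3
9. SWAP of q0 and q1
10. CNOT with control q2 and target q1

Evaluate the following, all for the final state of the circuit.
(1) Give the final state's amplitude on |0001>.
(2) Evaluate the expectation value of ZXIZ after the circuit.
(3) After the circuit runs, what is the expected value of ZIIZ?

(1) |0001> carries amplitude sqrt(2)*I/2 in the final state.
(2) The observable ZXIZ averages to -1.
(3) In the final state, ZIIZ has expectation -1.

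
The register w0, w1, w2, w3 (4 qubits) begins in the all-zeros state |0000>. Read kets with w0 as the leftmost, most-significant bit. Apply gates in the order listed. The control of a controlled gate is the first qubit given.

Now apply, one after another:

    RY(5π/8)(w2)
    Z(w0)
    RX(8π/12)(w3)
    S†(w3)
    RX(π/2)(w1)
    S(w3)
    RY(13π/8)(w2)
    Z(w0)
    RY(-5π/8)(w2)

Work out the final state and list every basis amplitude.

The final amplitudes are -sqrt(2)*cos(3*pi/16)/4 on |0000>, sqrt(6)*I*cos(3*pi/16)/4 on |0001>, sqrt(2)*sin(3*pi/16)/4 on |0010>, -sqrt(6)*I*sin(3*pi/16)/4 on |0011>, sqrt(2)*I*cos(3*pi/16)/4 on |0100>, sqrt(6)*cos(3*pi/16)/4 on |0101>, -sqrt(2)*I*sin(3*pi/16)/4 on |0110>, -sqrt(6)*sin(3*pi/16)/4 on |0111>, 0 on |1000>, 0 on |1001>, 0 on |1010>, 0 on |1011>, 0 on |1100>, 0 on |1101>, 0 on |1110>, 0 on |1111>.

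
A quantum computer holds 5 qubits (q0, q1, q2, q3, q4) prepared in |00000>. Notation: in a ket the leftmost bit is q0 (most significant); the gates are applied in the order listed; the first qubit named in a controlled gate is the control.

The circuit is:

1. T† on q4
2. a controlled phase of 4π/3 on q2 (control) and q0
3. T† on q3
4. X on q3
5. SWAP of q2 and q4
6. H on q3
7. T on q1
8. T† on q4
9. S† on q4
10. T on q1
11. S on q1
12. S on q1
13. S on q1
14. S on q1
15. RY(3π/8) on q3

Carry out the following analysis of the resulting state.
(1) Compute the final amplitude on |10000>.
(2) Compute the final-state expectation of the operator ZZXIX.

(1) |10000> carries amplitude 0 in the final state.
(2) The expectation value of ZZXIX is 0.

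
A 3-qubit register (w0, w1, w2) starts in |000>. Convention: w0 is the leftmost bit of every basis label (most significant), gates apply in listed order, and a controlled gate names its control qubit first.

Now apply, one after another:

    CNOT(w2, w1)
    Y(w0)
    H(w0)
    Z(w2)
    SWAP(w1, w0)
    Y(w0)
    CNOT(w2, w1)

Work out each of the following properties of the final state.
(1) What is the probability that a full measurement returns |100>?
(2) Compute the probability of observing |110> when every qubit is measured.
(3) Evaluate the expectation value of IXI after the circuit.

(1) Outcome |100> occurs with probability 1/2.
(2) The probability of measuring |110> is 1/2.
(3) The observable IXI averages to -1.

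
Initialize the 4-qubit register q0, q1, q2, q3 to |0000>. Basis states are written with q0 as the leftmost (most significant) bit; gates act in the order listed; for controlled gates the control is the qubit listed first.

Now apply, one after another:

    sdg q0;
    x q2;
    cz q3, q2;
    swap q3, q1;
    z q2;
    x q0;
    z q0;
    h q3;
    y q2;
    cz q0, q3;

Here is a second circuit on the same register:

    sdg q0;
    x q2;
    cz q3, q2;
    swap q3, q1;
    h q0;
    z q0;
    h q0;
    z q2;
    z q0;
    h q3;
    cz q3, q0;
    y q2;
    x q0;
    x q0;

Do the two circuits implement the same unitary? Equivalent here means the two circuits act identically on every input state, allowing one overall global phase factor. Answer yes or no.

Yes: on every input state the two circuits agree up to one overall phase factor.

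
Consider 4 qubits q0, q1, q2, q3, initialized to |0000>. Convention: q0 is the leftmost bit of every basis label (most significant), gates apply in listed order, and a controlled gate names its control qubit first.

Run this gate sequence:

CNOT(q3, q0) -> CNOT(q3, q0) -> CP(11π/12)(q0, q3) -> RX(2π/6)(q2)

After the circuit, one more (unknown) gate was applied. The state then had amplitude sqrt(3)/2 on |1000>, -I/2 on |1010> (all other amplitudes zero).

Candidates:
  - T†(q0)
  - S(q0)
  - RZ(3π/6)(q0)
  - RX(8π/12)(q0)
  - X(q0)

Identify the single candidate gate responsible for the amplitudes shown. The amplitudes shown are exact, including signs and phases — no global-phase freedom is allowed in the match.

The applied gate was X(q0).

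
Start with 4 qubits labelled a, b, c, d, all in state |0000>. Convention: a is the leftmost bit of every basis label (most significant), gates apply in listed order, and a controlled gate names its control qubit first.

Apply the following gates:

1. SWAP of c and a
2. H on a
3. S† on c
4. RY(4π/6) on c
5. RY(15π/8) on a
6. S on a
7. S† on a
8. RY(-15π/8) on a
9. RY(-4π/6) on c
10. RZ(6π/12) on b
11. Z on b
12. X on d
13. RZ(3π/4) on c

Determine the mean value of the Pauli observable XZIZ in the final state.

In the final state, XZIZ has expectation -1. Key observation: steps 4-9 multiply out to the identity, so the circuit reduces to the remaining gates.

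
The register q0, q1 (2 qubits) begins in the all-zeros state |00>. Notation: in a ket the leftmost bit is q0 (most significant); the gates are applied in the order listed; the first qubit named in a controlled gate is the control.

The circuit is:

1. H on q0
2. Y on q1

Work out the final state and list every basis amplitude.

The resulting statevector has amplitude 0 on |00>, sqrt(2)*I/2 on |01>, 0 on |10>, sqrt(2)*I/2 on |11>.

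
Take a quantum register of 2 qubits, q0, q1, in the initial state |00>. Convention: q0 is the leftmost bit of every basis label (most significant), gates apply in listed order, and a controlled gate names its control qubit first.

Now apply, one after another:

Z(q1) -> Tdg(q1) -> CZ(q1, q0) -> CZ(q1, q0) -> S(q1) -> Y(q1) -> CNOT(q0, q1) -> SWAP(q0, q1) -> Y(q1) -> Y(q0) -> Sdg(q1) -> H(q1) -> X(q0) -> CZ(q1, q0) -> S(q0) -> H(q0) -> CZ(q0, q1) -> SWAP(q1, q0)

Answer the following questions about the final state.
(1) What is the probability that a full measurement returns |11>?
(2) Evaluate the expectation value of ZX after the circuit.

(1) A full measurement returns |11> with probability 1/4.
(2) In the final state, ZX has expectation -1.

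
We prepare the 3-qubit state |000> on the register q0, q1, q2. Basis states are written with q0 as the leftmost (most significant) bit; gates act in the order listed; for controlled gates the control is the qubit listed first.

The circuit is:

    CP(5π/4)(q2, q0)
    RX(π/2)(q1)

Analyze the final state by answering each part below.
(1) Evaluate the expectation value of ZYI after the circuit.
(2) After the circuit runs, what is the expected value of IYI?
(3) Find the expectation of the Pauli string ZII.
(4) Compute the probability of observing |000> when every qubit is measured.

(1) The expectation value of ZYI is -1.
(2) In the final state, IYI has expectation -1.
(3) The observable ZII averages to 1.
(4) A full measurement returns |000> with probability 1/2.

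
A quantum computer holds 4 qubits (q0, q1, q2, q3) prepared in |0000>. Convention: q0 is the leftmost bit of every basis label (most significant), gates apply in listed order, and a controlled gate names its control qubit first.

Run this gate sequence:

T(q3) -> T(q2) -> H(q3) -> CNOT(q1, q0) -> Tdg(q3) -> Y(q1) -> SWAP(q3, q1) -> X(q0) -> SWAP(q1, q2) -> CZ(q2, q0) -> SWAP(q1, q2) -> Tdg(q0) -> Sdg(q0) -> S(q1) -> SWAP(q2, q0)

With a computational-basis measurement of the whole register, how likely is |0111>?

A full measurement returns |0111> with probability 1/2.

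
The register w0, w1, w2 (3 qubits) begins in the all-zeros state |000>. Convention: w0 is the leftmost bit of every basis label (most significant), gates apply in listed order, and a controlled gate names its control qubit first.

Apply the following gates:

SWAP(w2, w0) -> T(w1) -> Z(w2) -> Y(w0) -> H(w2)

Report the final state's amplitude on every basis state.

After the circuit, the state carries amplitude sqrt(2)*I/2 on |100>, sqrt(2)*I/2 on |101>, and 0 on every other basis state.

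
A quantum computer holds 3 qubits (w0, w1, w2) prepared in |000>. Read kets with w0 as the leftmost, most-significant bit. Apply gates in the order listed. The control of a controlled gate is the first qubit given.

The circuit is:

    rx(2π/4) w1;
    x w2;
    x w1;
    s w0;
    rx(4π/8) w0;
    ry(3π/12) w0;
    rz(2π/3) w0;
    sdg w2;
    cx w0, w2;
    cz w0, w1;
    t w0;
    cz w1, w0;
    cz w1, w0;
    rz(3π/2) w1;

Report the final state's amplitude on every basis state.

After the circuit, the state carries amplitude 0 on |000>, -sqrt(sqrt(2) + 2)*exp(11*I*pi/12)/4 + sqrt(2 - sqrt(2))*exp(5*I*pi/12)/4 on |001>, 0 on |010>, -sqrt(sqrt(2) + 2)*exp(11*I*pi/12)/4 + sqrt(2 - sqrt(2))*exp(5*I*pi/12)/4 on |011>, sqrt(2 - sqrt(2))*exp(5*I*pi/6)/4 + sqrt(sqrt(2) + 2)*exp(I*pi/3)/4 on |100>, 0 on |101>, -sqrt(sqrt(2) + 2)*exp(I*pi/3)/4 - sqrt(2 - sqrt(2))*exp(5*I*pi/6)/4 on |110>, 0 on |111>. Key observation: the block from step 12 through step 13 cancels to the identity and can be dropped.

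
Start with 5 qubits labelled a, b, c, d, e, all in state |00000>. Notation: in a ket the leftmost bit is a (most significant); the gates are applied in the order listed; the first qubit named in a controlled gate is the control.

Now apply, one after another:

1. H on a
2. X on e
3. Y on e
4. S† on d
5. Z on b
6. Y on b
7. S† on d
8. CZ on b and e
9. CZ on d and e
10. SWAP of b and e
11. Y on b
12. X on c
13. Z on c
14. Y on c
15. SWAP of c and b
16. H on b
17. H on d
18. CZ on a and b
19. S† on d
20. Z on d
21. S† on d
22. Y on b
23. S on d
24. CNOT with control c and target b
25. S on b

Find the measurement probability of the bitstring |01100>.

Outcome |01100> occurs with probability 0.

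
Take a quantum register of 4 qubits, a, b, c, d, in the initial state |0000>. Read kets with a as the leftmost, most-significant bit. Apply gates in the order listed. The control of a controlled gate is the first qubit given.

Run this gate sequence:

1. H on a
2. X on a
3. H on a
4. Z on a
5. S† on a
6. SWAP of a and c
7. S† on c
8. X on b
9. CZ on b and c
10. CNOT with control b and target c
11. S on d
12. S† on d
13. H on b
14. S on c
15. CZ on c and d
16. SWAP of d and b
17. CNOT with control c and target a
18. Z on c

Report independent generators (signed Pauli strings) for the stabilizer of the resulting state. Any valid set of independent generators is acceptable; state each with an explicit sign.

The final state is stabilized by the group generated by -IIIX, -ZIII, +IZII, -IIZI; other independent generating sets are equally valid. Key observation: the block from step 1 through step 4 cancels to the identity and can be dropped.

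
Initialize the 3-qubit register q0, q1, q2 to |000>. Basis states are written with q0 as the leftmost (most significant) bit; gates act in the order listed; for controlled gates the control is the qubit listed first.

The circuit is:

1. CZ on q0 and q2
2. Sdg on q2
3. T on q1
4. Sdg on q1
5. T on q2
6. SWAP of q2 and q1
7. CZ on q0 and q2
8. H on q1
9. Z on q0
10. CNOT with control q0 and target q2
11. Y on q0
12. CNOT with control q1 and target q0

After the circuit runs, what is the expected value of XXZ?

The expectation value of XXZ is 1.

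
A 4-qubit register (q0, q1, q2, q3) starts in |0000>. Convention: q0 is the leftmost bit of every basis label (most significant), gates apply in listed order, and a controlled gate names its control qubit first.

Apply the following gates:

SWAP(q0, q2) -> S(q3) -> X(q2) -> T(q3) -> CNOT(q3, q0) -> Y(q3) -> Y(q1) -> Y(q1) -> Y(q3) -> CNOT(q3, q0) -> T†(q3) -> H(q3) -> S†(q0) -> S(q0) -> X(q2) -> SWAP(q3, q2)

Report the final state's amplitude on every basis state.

The resulting statevector has amplitude sqrt(2)/2 on |0000>, sqrt(2)/2 on |0010>, and 0 on every other basis state. Key observation: gates 4-11 undo each other exactly, leaving only the rest of the circuit to track.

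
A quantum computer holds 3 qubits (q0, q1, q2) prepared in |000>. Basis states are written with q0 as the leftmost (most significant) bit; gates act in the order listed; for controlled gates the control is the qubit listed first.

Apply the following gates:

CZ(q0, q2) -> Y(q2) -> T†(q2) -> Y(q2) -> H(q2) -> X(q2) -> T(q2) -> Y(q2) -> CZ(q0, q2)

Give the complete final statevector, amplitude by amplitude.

After the circuit, the state carries amplitude -sqrt(2)*I/2 on |000>, sqrt(2)*exp(I*pi/4)/2 on |001>, and 0 on every other basis state.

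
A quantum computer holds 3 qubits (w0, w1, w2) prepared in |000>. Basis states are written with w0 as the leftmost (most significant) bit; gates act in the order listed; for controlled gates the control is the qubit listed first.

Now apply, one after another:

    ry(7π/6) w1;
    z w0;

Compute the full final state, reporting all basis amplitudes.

After the circuit, the state carries amplitude -sqrt(6)/4 + sqrt(2)/4 on |000>, sqrt(2)/4 + sqrt(6)/4 on |010>, and 0 on every other basis state.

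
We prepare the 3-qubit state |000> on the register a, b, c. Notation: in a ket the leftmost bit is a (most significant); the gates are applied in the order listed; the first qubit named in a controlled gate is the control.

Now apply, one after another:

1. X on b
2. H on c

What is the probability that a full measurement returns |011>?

The probability of measuring |011> is 1/2.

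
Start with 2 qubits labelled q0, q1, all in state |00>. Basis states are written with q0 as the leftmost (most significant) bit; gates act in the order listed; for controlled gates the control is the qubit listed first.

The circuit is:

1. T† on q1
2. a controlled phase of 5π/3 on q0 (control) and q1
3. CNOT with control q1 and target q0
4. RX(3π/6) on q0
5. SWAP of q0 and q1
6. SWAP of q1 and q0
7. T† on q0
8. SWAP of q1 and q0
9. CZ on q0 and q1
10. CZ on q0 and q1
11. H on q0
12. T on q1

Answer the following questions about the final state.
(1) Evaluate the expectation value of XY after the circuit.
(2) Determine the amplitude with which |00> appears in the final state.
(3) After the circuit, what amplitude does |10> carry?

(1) The observable XY averages to -1.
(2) The amplitude on |00> is 1/2.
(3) |10> carries amplitude 1/2 in the final state.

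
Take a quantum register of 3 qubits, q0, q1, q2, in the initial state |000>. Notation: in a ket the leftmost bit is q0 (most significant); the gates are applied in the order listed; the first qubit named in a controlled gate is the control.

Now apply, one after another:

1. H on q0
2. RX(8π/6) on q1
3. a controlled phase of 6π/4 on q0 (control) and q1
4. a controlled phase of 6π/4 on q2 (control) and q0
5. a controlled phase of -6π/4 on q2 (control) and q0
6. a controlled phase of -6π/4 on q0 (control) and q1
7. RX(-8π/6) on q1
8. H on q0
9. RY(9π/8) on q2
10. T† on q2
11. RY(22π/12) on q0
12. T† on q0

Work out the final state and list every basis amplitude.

The resulting statevector has amplitude (sqrt(2) + sqrt(6))*sin(pi/16)/4 on |000>, (sqrt(2) + sqrt(6))*exp(3*I*pi/4)*cos(pi/16)/4 on |001>, 0 on |010>, 0 on |011>, (-sqrt(2) + sqrt(6))*exp(3*I*pi/4)*sin(pi/16)/4 on |100>, I*(-sqrt(6) + sqrt(2))*cos(pi/16)/4 on |101>, 0 on |110>, 0 on |111>. Key observation: gates 1-8 undo each other exactly, leaving only the rest of the circuit to track.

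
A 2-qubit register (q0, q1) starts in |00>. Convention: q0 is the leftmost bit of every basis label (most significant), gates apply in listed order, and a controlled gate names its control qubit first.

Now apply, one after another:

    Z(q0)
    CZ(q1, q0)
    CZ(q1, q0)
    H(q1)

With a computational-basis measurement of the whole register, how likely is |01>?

Outcome |01> occurs with probability 1/2.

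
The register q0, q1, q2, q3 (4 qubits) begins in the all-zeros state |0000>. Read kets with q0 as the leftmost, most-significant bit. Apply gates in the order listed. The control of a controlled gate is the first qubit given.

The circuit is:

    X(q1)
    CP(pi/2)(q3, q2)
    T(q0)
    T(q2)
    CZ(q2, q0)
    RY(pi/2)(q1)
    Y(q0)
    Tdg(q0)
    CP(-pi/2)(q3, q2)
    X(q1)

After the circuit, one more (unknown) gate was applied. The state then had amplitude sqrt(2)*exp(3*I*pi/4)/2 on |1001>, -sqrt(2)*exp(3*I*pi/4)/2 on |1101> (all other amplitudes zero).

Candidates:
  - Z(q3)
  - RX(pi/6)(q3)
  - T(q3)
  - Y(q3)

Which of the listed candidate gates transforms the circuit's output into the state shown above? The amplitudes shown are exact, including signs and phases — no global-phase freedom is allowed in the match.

The applied gate was Y(q3).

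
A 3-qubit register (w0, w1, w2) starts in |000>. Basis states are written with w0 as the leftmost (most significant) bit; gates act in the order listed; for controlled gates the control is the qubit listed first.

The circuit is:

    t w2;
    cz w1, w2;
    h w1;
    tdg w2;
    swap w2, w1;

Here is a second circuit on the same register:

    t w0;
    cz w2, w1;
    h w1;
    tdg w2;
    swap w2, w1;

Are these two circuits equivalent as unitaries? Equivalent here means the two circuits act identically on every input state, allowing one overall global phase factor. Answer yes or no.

No, they are not equivalent — no single phase factor reconciles the two unitaries.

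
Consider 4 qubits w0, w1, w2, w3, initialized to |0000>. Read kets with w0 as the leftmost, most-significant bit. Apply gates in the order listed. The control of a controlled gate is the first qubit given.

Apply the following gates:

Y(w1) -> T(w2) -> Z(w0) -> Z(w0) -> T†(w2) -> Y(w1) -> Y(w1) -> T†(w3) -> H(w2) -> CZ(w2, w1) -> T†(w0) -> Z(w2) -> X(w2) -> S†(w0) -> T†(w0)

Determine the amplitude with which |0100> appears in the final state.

The final state's coefficient on |0100> equals sqrt(2)*I/2. Key observation: the block from step 1 through step 6 cancels to the identity and can be dropped.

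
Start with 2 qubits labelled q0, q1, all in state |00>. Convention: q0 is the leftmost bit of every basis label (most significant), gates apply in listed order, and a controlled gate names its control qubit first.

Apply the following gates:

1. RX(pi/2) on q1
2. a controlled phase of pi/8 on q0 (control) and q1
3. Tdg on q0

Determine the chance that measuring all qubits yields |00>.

A full measurement returns |00> with probability 1/2.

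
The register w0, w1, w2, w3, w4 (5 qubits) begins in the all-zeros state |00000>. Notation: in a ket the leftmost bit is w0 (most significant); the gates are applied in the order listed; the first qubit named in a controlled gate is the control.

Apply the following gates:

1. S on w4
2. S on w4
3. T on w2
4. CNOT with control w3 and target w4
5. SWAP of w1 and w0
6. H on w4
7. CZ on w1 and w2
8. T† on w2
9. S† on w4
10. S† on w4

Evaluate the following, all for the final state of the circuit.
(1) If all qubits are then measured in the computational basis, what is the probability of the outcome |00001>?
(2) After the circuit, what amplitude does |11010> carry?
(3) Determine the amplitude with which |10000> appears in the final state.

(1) Outcome |00001> occurs with probability 1/2.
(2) The amplitude on |11010> is 0.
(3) The amplitude on |10000> is 0.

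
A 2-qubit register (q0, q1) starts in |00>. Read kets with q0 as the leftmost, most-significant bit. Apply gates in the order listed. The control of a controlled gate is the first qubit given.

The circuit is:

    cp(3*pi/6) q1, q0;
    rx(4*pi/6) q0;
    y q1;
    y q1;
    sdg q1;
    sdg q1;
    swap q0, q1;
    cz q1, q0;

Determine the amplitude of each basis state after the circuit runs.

The final amplitudes are 1/2 on |00>, -sqrt(3)*I/2 on |01>, 0 on |10>, 0 on |11>.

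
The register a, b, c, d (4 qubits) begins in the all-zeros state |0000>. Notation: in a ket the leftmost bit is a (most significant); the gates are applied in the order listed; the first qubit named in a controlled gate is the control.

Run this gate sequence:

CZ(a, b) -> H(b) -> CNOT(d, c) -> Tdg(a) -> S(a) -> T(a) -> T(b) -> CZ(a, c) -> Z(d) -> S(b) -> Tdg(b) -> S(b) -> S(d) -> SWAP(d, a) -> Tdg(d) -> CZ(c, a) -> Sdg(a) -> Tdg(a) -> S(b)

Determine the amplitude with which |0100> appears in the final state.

The amplitude on |0100> is -sqrt(2)*I/2.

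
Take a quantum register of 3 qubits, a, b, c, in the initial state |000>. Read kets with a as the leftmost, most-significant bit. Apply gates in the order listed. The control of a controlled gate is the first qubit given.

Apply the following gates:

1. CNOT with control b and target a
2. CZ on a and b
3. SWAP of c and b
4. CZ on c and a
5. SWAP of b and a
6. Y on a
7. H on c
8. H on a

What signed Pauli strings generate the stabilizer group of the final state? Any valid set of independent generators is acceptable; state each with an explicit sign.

One valid set of independent stabilizer generators is -XII, +IIX, +IZI (any independent generating set of the same group is equally correct).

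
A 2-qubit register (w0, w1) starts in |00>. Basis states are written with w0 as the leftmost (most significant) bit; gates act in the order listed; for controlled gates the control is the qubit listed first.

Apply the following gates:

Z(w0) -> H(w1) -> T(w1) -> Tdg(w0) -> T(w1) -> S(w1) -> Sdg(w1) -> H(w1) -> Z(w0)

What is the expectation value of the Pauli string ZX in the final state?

The expectation value of ZX is 0.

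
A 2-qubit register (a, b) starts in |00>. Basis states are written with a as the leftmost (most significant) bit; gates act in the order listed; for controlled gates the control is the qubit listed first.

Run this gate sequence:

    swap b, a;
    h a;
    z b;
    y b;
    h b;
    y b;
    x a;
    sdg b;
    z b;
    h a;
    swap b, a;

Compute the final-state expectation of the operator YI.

The expectation value of YI is 1.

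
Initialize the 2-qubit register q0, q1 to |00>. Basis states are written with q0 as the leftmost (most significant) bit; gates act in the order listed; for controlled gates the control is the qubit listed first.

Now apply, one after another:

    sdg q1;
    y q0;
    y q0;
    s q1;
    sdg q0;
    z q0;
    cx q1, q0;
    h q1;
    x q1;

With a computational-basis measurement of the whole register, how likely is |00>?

The probability of measuring |00> is 1/2. Key observation: steps 1-4 multiply out to the identity, so the circuit reduces to the remaining gates.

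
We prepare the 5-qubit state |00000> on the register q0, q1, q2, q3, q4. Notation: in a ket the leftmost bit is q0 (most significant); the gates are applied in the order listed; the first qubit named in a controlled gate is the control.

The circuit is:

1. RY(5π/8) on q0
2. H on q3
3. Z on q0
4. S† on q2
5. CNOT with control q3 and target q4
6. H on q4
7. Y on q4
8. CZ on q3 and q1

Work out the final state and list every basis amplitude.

The final amplitudes are -I*cos(5*pi/16)/2 on |00000>, I*cos(5*pi/16)/2 on |00001>, I*cos(5*pi/16)/2 on |00010>, I*cos(5*pi/16)/2 on |00011>, I*sin(5*pi/16)/2 on |10000>, -I*sin(5*pi/16)/2 on |10001>, -I*sin(5*pi/16)/2 on |10010>, -I*sin(5*pi/16)/2 on |10011>, and 0 on every other basis state.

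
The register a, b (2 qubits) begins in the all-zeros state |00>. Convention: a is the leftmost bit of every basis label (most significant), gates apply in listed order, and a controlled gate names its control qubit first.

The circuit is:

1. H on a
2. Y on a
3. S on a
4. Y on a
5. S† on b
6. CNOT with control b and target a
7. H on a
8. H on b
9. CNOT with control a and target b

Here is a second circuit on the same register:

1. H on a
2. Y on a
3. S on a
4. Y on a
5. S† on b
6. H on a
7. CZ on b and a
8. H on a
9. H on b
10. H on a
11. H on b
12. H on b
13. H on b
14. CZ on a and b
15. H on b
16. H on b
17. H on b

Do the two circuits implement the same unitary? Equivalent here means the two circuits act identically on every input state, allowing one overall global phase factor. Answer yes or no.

Yes, they are equivalent — the unitaries differ by at most a global phase.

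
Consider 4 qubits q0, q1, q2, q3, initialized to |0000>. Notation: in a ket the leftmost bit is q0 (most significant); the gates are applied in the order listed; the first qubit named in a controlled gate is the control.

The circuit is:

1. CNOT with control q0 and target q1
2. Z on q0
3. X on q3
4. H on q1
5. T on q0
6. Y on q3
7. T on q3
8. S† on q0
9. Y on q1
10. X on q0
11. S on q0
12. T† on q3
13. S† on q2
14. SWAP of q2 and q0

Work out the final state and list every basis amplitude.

The final amplitudes are -sqrt(2)*I/2 on |0010>, sqrt(2)*I/2 on |0110>, and 0 on every other basis state.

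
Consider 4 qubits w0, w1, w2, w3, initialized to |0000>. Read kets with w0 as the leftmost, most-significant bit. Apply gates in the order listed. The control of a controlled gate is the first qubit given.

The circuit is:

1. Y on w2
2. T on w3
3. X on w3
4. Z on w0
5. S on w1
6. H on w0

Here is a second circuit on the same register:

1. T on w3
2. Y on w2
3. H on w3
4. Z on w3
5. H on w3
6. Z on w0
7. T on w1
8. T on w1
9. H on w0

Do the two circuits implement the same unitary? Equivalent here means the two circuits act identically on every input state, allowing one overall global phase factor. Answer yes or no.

Yes, they are equivalent — the unitaries differ by at most a global phase.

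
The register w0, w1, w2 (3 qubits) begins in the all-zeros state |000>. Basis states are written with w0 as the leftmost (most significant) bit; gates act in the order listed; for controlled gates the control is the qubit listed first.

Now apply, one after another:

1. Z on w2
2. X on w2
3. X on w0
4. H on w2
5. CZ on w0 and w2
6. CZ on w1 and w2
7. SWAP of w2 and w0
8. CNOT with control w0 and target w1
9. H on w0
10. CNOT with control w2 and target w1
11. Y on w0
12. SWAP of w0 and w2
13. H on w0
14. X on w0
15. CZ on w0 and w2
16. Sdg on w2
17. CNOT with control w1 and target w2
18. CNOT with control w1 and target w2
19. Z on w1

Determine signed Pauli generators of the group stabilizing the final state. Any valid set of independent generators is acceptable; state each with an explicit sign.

One valid set of independent stabilizer generators is -XIZ, +IXZ, -ZZY (any independent generating set of the same group is equally correct).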